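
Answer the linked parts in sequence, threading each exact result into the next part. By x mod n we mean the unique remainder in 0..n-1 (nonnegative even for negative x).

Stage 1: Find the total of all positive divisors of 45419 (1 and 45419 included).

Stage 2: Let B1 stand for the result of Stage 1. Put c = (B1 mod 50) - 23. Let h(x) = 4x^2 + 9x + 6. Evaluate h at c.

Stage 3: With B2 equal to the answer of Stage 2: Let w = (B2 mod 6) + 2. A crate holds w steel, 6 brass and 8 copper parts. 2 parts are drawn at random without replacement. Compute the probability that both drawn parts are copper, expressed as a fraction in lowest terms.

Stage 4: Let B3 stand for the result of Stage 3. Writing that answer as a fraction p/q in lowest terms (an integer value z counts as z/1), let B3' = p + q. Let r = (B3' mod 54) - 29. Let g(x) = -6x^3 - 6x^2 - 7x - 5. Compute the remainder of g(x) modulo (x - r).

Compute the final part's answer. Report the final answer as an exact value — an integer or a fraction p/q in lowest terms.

Stage 1: 45419 = 11 * 4129; sigma = (1 + 11) * (1 + 4129) = 12 * 4130 = 49560; answer 49560
Stage 2: B1 = 49560; c = -13; 4*(-13)^2 + 9*(-13)^1 + 6 = (676) + (-117) + (6) = 565; answer 565
Stage 3: B2 = 565; w = 3; total draws C(17,2) = 136; favorable C(8,2) = 28; P = 7/34; answer 7/34
Stage 4: B3 = 7/34; threaded value p + q = 41; r = 12; remainder = value at the root: -6*(12)^3 - 6*(12)^2 - 7*(12)^1 - 5 = (-10368) + (-864) + (-84) + (-5) = -11321; answer -11321

-11321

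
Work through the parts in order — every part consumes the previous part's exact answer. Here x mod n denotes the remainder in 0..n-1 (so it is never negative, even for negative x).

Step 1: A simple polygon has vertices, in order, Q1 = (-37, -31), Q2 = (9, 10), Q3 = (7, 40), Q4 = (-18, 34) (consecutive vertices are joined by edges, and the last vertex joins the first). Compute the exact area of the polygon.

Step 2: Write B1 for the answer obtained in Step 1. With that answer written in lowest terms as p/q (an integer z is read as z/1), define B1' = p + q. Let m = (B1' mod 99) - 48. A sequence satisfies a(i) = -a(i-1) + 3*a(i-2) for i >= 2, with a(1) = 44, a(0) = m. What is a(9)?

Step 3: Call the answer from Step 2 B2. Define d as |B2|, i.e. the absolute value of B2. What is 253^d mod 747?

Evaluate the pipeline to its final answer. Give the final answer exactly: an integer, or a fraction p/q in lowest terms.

Step 1: cross terms: (-37*10 - 9*-31)=-91, (9*40 - 7*10)=290, (7*34 - -18*40)=958, (-18*-31 - -37*34)=1816; twice the area = |2973| = 2973; area = 2973/2; answer 2973/2
Step 2: B1 = 2973/2; threaded value p + q = 2975; m = -43; a(2) = -1*(44) + 3*(-43) = -173; iterating: a(2)=-173, a(3)=305, a(4)=-824, a(5)=1739, a(6)=-4211, a(7)=9428, a(8)=-22061, a(9)=50345; answer 50345
Step 3: B2 = 50345; d = 50345; squarings mod 747: 253^1=253, 253^2=514, 253^4=505, 253^8=298, 253^16=658, 253^32=451, 253^64=217, 253^128=28, 253^256=37, 253^512=622, 253^1024=685, 253^2048=109, 253^4096=676, 253^8192=559, 253^16384=235, 253^32768=694; 253^50345 = 253^1 * 253^8 * 253^32 * 253^128 * 253^1024 * 253^16384 * 253^32768 = 712 (mod 747); answer 712

712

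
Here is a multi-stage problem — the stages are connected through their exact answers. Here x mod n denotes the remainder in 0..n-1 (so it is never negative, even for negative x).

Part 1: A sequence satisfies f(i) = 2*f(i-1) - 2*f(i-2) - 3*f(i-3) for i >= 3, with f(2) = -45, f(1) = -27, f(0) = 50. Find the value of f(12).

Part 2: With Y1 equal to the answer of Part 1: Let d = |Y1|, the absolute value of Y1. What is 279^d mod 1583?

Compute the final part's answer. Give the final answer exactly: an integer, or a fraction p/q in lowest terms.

Part 1: f(3) = 2*(-45) - 2*(-27) - 3*(50) = -186; iterating: f(3)=-186, f(4)=-201, f(5)=105, f(6)=1170, f(7)=2733, f(8)=2811, f(9)=-3354, f(10)=-20529, f(11)=-42783, f(12)=-34446; answer -34446
Part 2: Y1 = -34446; d = 34446; squarings mod 1583: 279^1=279, 279^2=274, 279^4=675, 279^8=1304, 279^16=274, 279^32=675, 279^64=1304, 279^128=274, 279^256=675, 279^512=1304, 279^1024=274, 279^2048=675, 279^4096=1304, 279^8192=274, 279^16384=675, 279^32768=1304; 279^34446 = 279^2 * 279^4 * 279^8 * 279^128 * 279^512 * 279^1024 * 279^32768 = 1322 (mod 1583); answer 1322

1322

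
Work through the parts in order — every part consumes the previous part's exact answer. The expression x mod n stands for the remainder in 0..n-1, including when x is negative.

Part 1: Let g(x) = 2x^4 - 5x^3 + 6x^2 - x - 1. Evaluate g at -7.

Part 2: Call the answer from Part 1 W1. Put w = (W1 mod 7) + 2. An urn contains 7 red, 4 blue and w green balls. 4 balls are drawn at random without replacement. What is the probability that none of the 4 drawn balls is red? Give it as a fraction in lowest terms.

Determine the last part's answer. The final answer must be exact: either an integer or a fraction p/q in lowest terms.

Part 1: 2*(-7)^4 - 5*(-7)^3 + 6*(-7)^2 - 1*(-7)^1 - 1 = (4802) + (1715) + (294) + (7) + (-1) = 6817; answer 6817
Part 2: W1 = 6817; w = 8; total draws C(19,4) = 3876; favorable C(12,4) = 495; P = 165/1292; answer 165/1292

165/1292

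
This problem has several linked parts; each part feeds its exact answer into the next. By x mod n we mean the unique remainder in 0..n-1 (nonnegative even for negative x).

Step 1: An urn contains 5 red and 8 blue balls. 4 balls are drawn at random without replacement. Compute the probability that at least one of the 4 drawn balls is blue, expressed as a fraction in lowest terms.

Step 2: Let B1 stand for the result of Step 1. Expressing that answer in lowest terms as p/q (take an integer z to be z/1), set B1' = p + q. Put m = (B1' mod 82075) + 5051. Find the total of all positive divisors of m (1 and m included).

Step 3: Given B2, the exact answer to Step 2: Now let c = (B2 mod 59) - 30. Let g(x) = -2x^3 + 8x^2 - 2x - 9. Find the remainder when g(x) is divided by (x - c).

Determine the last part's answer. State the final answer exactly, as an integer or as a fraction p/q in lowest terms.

45243

Step 1: total draws C(13,4) = 715; complement C(5,4) = 5; favorable 715 - 5 = 710; P = 142/143; answer 142/143
Step 2: B1 = 142/143; threaded value p + q = 285; m = 5336; 5336 = 2^3 * 23 * 29; sigma = (1 + 2 + 4 + 8) * (1 + 23) * (1 + 29) = 15 * 24 * 30 = 10800; answer 10800
Step 3: B2 = 10800; c = -27; remainder = value at the root: -2*(-27)^3 + 8*(-27)^2 - 2*(-27)^1 - 9 = (39366) + (5832) + (54) + (-9) = 45243; answer 45243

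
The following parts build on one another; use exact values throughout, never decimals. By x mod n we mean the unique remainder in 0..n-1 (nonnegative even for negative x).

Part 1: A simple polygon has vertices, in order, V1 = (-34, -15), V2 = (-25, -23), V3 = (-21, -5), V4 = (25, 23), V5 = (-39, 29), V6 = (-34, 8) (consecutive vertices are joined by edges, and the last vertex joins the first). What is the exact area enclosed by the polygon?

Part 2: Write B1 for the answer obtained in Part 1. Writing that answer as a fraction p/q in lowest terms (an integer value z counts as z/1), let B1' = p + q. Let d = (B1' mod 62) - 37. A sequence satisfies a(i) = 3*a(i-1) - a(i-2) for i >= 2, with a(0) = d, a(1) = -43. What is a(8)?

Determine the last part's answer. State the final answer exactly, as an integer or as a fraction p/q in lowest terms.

Part 1: cross terms: (-34*-23 - -25*-15)=407, (-25*-5 - -21*-23)=-358, (-21*23 - 25*-5)=-358, (25*29 - -39*23)=1622, (-39*8 - -34*29)=674, (-34*-15 - -34*8)=782; twice the area = |2769| = 2769; area = 2769/2; answer 2769/2
Part 2: B1 = 2769/2; threaded value p + q = 2771; d = 6; a(2) = 3*(-43) - 1*(6) = -135; iterating: a(2)=-135, a(3)=-362, a(4)=-951, a(5)=-2491, a(6)=-6522, a(7)=-17075, a(8)=-44703; answer -44703

-44703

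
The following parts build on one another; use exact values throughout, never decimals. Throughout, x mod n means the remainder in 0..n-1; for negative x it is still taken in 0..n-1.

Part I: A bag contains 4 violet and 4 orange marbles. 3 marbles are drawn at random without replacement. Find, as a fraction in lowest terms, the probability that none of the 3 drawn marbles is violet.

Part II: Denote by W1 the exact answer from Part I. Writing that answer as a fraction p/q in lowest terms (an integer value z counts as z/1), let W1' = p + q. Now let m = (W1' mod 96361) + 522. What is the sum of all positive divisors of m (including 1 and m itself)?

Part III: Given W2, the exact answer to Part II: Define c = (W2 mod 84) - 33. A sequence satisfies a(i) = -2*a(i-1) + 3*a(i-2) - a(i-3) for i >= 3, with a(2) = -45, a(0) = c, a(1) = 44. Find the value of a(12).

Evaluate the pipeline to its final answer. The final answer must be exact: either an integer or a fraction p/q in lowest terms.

-4855220

Part I: total draws C(8,3) = 56; favorable C(4,3) = 4; P = 1/14; answer 1/14
Part II: W1 = 1/14; threaded value p + q = 15; m = 537; 537 = 3 * 179; sigma = (1 + 3) * (1 + 179) = 4 * 180 = 720; answer 720
Part III: W2 = 720; c = 15; a(3) = -2*(-45) + 3*(44) - 1*(15) = 207; iterating: a(3)=207, a(4)=-593, a(5)=1852, a(6)=-5690, a(7)=17529, a(8)=-53980, a(9)=166237, a(10)=-511943, a(11)=1576577, a(12)=-4855220; answer -4855220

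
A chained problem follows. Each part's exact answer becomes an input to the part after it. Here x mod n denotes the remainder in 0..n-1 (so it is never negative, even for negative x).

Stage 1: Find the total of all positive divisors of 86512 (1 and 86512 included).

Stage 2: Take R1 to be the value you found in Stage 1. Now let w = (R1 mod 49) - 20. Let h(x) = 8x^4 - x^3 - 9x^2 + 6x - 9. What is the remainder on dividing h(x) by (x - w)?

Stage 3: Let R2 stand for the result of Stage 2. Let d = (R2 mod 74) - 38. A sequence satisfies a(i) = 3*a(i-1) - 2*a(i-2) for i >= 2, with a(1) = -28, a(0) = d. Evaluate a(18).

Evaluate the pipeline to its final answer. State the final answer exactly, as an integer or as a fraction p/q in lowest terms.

Stage 1: 86512 = 2^4 * 5407; sigma = (1 + 2 + 4 + 8 + 16) * (1 + 5407) = 31 * 5408 = 167648; answer 167648
Stage 2: R1 = 167648; w = -1; remainder = value at the root: 8*(-1)^4 - 1*(-1)^3 - 9*(-1)^2 + 6*(-1)^1 - 9 = (8) + (1) + (-9) + (-6) + (-9) = -15; answer -15
Stage 3: R2 = -15; d = 21; a(2) = 3*(-28) - 2*(21) = -126; iterating: a(2)=-126, a(3)=-322, a(4)=-714, a(5)=-1498, a(6)=-3066, a(7)=-6202, a(8)=-12474, a(9)=-25018, a(10)=-50106, a(11)=-100282, a(12)=-200634, a(13)=-401338, a(14)=-802746, a(15)=-1605562, a(16)=-3211194, a(17)=-6422458, a(18)=-12844986; answer -12844986

-12844986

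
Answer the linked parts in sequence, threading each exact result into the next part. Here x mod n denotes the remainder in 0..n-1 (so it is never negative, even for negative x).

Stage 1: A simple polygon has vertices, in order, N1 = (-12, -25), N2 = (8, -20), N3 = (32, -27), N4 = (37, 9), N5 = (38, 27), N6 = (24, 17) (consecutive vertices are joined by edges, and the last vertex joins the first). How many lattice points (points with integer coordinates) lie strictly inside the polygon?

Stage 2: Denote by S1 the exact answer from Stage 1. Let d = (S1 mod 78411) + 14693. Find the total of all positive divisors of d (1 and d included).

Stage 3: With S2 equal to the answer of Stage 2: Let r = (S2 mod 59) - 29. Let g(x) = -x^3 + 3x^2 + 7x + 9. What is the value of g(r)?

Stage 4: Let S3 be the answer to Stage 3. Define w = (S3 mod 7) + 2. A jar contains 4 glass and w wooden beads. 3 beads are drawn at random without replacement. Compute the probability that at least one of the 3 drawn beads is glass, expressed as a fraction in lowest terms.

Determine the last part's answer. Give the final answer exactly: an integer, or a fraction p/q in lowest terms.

Stage 1: cross terms: (-12*-20 - 8*-25)=440, (8*-27 - 32*-20)=424, (32*9 - 37*-27)=1287, (37*27 - 38*9)=657, (38*17 - 24*27)=-2, (24*-25 - -12*17)=-396; twice the area = |2410| = 2410; area = 1205; boundary points = 5 + 1 + 1 + 1 + 2 + 6 = 16; strictly interior points = area - boundary/2 + 1 = 1198; answer 1198
Stage 2: S1 = 1198; d = 15891; 15891 = 3 * 5297; sigma = (1 + 3) * (1 + 5297) = 4 * 5298 = 21192; answer 21192
Stage 3: S2 = 21192; r = -18; -1*(-18)^3 + 3*(-18)^2 + 7*(-18)^1 + 9 = (5832) + (972) + (-126) + (9) = 6687; answer 6687
Stage 4: S3 = 6687; w = 4; total draws C(8,3) = 56; complement C(4,3) = 4; favorable 56 - 4 = 52; P = 13/14; answer 13/14

13/14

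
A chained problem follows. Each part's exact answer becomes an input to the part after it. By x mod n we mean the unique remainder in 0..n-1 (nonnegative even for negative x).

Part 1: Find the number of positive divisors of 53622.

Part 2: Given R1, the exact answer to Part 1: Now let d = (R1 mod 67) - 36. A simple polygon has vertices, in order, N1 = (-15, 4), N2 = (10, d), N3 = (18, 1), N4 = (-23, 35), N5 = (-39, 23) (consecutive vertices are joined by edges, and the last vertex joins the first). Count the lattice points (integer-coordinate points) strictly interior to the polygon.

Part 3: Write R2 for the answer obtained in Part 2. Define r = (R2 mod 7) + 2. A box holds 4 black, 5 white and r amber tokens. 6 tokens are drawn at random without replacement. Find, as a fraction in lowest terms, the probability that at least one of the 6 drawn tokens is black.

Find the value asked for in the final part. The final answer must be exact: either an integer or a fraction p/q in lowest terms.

23/26

Part 1: 53622 = 2 * 3^4 * 331; number of divisors = (1+1) * (4+1) * (1+1) = 20; answer 20
Part 2: R1 = 20; d = -16; cross terms: (-15*-16 - 10*4)=200, (10*1 - 18*-16)=298, (18*35 - -23*1)=653, (-23*23 - -39*35)=836, (-39*4 - -15*23)=189; twice the area = |2176| = 2176; area = 1088; boundary points = 5 + 1 + 1 + 4 + 1 = 12; strictly interior points = area - boundary/2 + 1 = 1083; answer 1083
Part 3: R2 = 1083; r = 7; total draws C(16,6) = 8008; complement C(12,6) = 924; favorable 8008 - 924 = 7084; P = 23/26; answer 23/26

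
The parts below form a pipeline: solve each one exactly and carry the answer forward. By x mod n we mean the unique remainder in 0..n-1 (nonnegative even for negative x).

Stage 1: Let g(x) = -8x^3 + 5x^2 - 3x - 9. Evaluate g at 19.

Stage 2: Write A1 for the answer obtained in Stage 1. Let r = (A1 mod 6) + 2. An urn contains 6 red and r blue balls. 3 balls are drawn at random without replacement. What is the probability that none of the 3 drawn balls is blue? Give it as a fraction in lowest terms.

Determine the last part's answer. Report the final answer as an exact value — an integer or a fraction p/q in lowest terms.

4/33

Stage 1: -8*(19)^3 + 5*(19)^2 - 3*(19)^1 - 9 = (-54872) + (1805) + (-57) + (-9) = -53133; answer -53133
Stage 2: A1 = -53133; r = 5; total draws C(11,3) = 165; favorable C(6,3) = 20; P = 4/33; answer 4/33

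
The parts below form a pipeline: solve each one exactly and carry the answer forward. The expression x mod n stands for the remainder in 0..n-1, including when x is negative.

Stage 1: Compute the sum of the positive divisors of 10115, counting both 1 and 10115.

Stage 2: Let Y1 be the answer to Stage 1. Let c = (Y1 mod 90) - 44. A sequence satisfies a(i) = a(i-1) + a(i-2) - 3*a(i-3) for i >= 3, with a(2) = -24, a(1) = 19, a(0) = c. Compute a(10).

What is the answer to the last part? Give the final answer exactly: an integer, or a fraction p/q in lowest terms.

Stage 1: 10115 = 5 * 7 * 17^2; sigma = (1 + 5) * (1 + 7) * (1 + 17 + 289) = 6 * 8 * 307 = 14736; answer 14736
Stage 2: Y1 = 14736; c = 22; a(3) = 1*(-24) + 1*(19) - 3*(22) = -71; iterating: a(3)=-71, a(4)=-152, a(5)=-151, a(6)=-90, a(7)=215, a(8)=578, a(9)=1063, a(10)=996; answer 996

996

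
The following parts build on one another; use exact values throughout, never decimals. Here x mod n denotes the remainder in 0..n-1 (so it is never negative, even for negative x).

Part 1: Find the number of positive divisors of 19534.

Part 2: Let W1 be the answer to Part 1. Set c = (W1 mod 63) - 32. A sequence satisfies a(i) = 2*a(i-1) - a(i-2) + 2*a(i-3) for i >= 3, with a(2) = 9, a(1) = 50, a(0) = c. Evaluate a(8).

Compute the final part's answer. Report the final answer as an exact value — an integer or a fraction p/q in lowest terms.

-997

Part 1: 19534 = 2 * 9767; number of divisors = (1+1) * (1+1) = 4; answer 4
Part 2: W1 = 4; c = -28; a(3) = 2*(9) - 1*(50) + 2*(-28) = -88; iterating: a(3)=-88, a(4)=-85, a(5)=-64, a(6)=-219, a(7)=-544, a(8)=-997; answer -997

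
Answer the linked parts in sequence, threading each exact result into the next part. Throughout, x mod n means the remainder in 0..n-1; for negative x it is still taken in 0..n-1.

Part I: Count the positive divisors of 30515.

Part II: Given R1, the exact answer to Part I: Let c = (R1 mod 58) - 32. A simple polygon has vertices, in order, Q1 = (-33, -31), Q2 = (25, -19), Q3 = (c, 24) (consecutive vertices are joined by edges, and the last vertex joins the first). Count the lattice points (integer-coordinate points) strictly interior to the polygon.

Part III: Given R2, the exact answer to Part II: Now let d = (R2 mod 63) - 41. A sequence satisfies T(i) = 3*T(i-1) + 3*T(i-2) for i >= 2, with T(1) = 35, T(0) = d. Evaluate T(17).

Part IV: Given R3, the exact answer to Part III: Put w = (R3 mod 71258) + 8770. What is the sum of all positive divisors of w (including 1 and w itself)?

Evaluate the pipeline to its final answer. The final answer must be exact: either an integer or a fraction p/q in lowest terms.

Part I: 30515 = 5 * 17 * 359; number of divisors = (1+1) * (1+1) * (1+1) = 8; answer 8
Part II: R1 = 8; c = -24; cross terms: (-33*-19 - 25*-31)=1402, (25*24 - -24*-19)=144, (-24*-31 - -33*24)=1536; twice the area = |3082| = 3082; area = 1541; boundary points = 2 + 1 + 1 = 4; strictly interior points = area - boundary/2 + 1 = 1540; answer 1540
Part III: R2 = 1540; d = -13; T(2) = 3*(35) + 3*(-13) = 66; iterating: T(2)=66, T(3)=303, T(4)=1107, T(5)=4230, T(6)=16011, T(7)=60723, T(8)=230202, T(9)=872775, T(10)=3308931, T(11)=12545118, T(12)=47562147, T(13)=180321795, T(14)=683651826, T(15)=2591920863, T(16)=9826718067, T(17)=37255916790; answer 37255916790
Part IV: R3 = 37255916790; w = 34162; 34162 = 2 * 19 * 29 * 31; sigma = (1 + 2) * (1 + 19) * (1 + 29) * (1 + 31) = 3 * 20 * 30 * 32 = 57600; answer 57600

57600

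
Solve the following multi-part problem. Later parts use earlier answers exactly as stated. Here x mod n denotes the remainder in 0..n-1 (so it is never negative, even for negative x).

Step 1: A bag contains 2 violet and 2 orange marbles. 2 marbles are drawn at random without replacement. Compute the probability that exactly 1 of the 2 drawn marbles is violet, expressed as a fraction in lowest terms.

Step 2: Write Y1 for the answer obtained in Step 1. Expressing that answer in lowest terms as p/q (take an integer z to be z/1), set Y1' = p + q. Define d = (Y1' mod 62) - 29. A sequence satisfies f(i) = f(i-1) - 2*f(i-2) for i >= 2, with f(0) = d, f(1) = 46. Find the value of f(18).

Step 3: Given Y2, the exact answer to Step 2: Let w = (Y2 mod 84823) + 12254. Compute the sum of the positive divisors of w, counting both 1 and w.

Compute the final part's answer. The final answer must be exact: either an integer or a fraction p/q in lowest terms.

84672

Step 1: total draws C(4,2) = 6; favorable C(2,1)*C(2,1) = 4; P = 2/3; answer 2/3
Step 2: Y1 = 2/3; threaded value p + q = 5; d = -24; f(2) = 1*(46) - 2*(-24) = 94; iterating: f(2)=94, f(3)=2, f(4)=-186, f(5)=-190, f(6)=182, f(7)=562, f(8)=198, f(9)=-926, f(10)=-1322, f(11)=530, f(12)=3174, f(13)=2114, f(14)=-4234, f(15)=-8462, f(16)=6, f(17)=16930, f(18)=16918; answer 16918
Step 3: Y2 = 16918; w = 29172; 29172 = 2^2 * 3 * 11 * 13 * 17; sigma = (1 + 2 + 4) * (1 + 3) * (1 + 11) * (1 + 13) * (1 + 17) = 7 * 4 * 12 * 14 * 18 = 84672; answer 84672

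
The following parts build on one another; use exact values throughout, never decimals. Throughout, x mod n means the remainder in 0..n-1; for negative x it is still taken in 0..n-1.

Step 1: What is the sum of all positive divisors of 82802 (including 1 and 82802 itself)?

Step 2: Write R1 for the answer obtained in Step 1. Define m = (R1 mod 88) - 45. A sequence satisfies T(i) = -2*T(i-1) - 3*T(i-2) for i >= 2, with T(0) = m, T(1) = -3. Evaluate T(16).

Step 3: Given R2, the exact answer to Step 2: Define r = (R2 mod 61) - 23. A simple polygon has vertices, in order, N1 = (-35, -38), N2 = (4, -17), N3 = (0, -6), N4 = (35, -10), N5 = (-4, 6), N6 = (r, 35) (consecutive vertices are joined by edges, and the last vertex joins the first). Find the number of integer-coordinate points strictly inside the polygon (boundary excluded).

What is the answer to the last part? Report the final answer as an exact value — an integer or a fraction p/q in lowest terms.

Step 1: 82802 = 2 * 19 * 2179; sigma = (1 + 2) * (1 + 19) * (1 + 2179) = 3 * 20 * 2180 = 130800; answer 130800
Step 2: R1 = 130800; m = -13; T(2) = -2*(-3) - 3*(-13) = 45; iterating: T(2)=45, T(3)=-81, T(4)=27, T(5)=189, T(6)=-459, T(7)=351, T(8)=675, T(9)=-2403, T(10)=2781, T(11)=1647, T(12)=-11637, T(13)=18333, T(14)=-1755, T(15)=-51489, T(16)=108243; answer 108243
Step 3: R2 = 108243; r = 6; cross terms: (-35*-17 - 4*-38)=747, (4*-6 - 0*-17)=-24, (0*-10 - 35*-6)=210, (35*6 - -4*-10)=170, (-4*35 - 6*6)=-176, (6*-38 - -35*35)=997; twice the area = |1924| = 1924; area = 962; boundary points = 3 + 1 + 1 + 1 + 1 + 1 = 8; strictly interior points = area - boundary/2 + 1 = 959; answer 959

959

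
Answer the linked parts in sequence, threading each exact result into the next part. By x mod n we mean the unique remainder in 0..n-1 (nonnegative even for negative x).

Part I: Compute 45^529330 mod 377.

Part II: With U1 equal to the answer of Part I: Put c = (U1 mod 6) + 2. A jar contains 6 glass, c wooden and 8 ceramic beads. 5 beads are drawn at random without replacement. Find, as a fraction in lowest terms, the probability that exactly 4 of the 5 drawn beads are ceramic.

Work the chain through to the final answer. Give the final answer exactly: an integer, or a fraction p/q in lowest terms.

45/442

Part I: squarings mod 377: 45^1=45, 45^2=140, 45^4=373, 45^8=16, 45^16=256, 45^32=315, 45^64=74, 45^128=198, 45^256=373, 45^512=16, 45^1024=256, 45^2048=315, 45^4096=74, 45^8192=198, 45^16384=373, 45^32768=16, 45^65536=256, 45^131072=315, 45^262144=74, 45^524288=198; 45^529330 = 45^2 * 45^16 * 45^32 * 45^128 * 45^256 * 45^512 * 45^4096 * 45^524288 = 199 (mod 377); answer 199
Part II: U1 = 199; c = 3; total draws C(17,5) = 6188; favorable C(8,4)*C(9,1) = 630; P = 45/442; answer 45/442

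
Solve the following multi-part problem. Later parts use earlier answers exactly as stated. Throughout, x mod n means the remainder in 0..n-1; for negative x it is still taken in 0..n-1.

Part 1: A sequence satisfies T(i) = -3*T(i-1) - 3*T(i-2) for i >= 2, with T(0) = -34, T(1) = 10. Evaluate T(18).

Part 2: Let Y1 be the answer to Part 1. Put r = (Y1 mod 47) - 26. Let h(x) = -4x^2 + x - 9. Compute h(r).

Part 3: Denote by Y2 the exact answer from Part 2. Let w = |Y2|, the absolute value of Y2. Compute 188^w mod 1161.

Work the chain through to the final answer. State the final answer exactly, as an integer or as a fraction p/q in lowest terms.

Part 1: T(2) = -3*(10) - 3*(-34) = 72; iterating: T(2)=72, T(3)=-246, T(4)=522, T(5)=-828, T(6)=918, T(7)=-270, T(8)=-1944, T(9)=6642, T(10)=-14094, T(11)=22356, T(12)=-24786, T(13)=7290, T(14)=52488, T(15)=-179334, T(16)=380538, T(17)=-603612, T(18)=669222; answer 669222
Part 2: Y1 = 669222; r = 10; -4*(10)^2 + 1*(10)^1 - 9 = (-400) + (10) + (-9) = -399; answer -399
Part 3: Y2 = -399; w = 399; squarings mod 1161: 188^1=188, 188^2=514, 188^4=649, 188^8=919, 188^16=514, 188^32=649, 188^64=919, 188^128=514, 188^256=649; 188^399 = 188^1 * 188^2 * 188^4 * 188^8 * 188^128 * 188^256 = 431 (mod 1161); answer 431

431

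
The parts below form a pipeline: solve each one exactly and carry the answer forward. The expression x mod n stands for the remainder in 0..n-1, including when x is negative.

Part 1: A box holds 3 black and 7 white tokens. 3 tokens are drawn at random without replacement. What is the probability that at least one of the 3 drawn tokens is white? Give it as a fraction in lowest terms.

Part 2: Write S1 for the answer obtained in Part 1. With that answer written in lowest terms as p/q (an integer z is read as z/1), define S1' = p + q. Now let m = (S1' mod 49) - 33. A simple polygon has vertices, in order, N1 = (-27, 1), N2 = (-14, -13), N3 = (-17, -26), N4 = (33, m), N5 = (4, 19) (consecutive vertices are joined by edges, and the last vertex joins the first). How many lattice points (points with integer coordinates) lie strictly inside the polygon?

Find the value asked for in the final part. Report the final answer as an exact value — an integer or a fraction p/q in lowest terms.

Part 1: total draws C(10,3) = 120; complement C(3,3) = 1; favorable 120 - 1 = 119; P = 119/120; answer 119/120
Part 2: S1 = 119/120; threaded value p + q = 239; m = 10; cross terms: (-27*-13 - -14*1)=365, (-14*-26 - -17*-13)=143, (-17*10 - 33*-26)=688, (33*19 - 4*10)=587, (4*1 - -27*19)=517; twice the area = |2300| = 2300; area = 1150; boundary points = 1 + 1 + 2 + 1 + 1 = 6; strictly interior points = area - boundary/2 + 1 = 1148; answer 1148

1148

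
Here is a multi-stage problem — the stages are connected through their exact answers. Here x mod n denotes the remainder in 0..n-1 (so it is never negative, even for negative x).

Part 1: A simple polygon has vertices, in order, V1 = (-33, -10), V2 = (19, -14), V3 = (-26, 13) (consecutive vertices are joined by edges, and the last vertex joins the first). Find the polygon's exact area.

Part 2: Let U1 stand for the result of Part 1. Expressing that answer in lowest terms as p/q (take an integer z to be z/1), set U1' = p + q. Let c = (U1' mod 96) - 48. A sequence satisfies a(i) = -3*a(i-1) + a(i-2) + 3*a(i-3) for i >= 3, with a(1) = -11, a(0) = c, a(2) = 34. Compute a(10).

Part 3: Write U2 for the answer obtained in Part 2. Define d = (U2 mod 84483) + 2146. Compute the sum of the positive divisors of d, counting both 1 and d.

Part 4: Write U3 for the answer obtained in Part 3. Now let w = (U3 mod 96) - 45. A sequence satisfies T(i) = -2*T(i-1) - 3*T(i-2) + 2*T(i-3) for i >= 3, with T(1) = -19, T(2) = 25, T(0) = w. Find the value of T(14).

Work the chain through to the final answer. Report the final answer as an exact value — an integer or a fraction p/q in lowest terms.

-114455

Part 1: cross terms: (-33*-14 - 19*-10)=652, (19*13 - -26*-14)=-117, (-26*-10 - -33*13)=689; twice the area = |1224| = 1224; area = 612; answer 612
Part 2: U1 = 612; threaded value p + q = 613; c = -11; a(3) = -3*(34) + 1*(-11) + 3*(-11) = -146; iterating: a(3)=-146, a(4)=439, a(5)=-1361, a(6)=4084, a(7)=-12296, a(8)=36889, a(9)=-110711, a(10)=332134; answer 332134
Part 3: U2 = 332134; d = 80831; 80831 is prime, so its only divisors are 1 and 80831; sigma = 1 + 80831 = 80832; answer 80832
Part 4: U3 = 80832; w = -45; T(3) = -2*(25) - 3*(-19) + 2*(-45) = -83; iterating: T(3)=-83, T(4)=53, T(5)=193, T(6)=-711, T(7)=949, T(8)=621, T(9)=-5511, T(10)=11057, T(11)=-4339, T(12)=-35515, T(13)=106161, T(14)=-114455; answer -114455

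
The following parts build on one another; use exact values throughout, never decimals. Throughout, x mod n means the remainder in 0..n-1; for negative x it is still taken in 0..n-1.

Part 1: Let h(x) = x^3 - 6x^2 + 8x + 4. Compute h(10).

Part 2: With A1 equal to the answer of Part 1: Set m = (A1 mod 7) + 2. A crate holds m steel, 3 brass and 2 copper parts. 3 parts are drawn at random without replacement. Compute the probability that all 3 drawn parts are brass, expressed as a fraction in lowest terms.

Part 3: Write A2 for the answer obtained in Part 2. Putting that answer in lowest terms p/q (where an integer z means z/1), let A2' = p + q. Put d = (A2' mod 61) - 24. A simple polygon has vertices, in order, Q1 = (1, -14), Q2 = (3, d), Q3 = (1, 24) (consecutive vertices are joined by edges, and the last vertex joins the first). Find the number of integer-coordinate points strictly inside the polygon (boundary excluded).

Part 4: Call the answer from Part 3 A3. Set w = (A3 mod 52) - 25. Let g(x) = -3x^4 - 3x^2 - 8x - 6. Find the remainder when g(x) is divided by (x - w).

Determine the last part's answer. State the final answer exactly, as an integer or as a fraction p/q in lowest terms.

-3954

Part 1: 1*(10)^3 - 6*(10)^2 + 8*(10)^1 + 4 = (1000) + (-600) + (80) + (4) = 484; answer 484
Part 2: A1 = 484; m = 3; total draws C(8,3) = 56; favorable C(3,3) = 1; P = 1/56; answer 1/56
Part 3: A2 = 1/56; threaded value p + q = 57; d = 33; cross terms: (1*33 - 3*-14)=75, (3*24 - 1*33)=39, (1*-14 - 1*24)=-38; twice the area = |76| = 76; area = 38; boundary points = 1 + 1 + 38 = 40; strictly interior points = area - boundary/2 + 1 = 19; answer 19
Part 4: A3 = 19; w = -6; remainder = value at the root: -3*(-6)^4 - 3*(-6)^2 - 8*(-6)^1 - 6 = (-3888) + (-108) + (48) + (-6) = -3954; answer -3954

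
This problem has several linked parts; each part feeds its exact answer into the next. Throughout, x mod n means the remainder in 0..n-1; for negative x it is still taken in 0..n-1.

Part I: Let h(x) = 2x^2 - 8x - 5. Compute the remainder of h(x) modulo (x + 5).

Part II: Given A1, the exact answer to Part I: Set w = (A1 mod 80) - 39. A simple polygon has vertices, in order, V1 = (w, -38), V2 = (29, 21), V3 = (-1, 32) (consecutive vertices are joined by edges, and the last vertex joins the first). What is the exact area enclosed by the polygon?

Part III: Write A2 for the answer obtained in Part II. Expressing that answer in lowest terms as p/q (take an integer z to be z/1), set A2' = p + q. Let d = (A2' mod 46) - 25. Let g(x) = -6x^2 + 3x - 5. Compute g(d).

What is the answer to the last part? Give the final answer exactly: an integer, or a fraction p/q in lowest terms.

-23

Part I: remainder = value at the root: 2*(-5)^2 - 8*(-5)^1 - 5 = (50) + (40) + (-5) = 85; answer 85
Part II: A1 = 85; w = -34; cross terms: (-34*21 - 29*-38)=388, (29*32 - -1*21)=949, (-1*-38 - -34*32)=1126; twice the area = |2463| = 2463; area = 2463/2; answer 2463/2
Part III: A2 = 2463/2; threaded value p + q = 2465; d = 2; -6*(2)^2 + 3*(2)^1 - 5 = (-24) + (6) + (-5) = -23; answer -23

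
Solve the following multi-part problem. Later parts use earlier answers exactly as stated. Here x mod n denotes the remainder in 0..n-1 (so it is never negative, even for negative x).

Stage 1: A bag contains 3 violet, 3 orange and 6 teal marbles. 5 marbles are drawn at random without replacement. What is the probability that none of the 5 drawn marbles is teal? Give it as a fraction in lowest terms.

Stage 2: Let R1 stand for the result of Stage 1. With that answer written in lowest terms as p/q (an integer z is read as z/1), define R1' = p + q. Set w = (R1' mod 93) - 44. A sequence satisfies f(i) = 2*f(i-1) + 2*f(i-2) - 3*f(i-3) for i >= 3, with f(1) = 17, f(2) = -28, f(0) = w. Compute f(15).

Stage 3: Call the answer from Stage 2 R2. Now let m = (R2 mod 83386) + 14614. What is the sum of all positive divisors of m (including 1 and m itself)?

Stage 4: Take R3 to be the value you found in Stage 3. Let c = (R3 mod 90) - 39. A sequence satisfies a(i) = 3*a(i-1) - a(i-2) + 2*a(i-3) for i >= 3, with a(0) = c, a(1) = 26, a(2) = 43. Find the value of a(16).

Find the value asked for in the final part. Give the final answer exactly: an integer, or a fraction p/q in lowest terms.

36546036

Stage 1: total draws C(12,5) = 792; favorable C(6,5) = 6; P = 1/132; answer 1/132
Stage 2: R1 = 1/132; threaded value p + q = 133; w = -4; f(3) = 2*(-28) + 2*(17) - 3*(-4) = -10; iterating: f(3)=-10, f(4)=-127, f(5)=-190, f(6)=-604, f(7)=-1207, f(8)=-3052, f(9)=-6706, f(10)=-15895, f(11)=-36046, f(12)=-83764, f(13)=-191935, f(14)=-443260, f(15)=-1019098; answer -1019098
Stage 3: R2 = -1019098; m = 79534; 79534 = 2 * 7 * 13 * 19 * 23; sigma = (1 + 2) * (1 + 7) * (1 + 13) * (1 + 19) * (1 + 23) = 3 * 8 * 14 * 20 * 24 = 161280; answer 161280
Stage 4: R3 = 161280; c = -39; a(3) = 3*(43) - 1*(26) + 2*(-39) = 25; iterating: a(3)=25, a(4)=84, a(5)=313, a(6)=905, a(7)=2570, a(8)=7431, a(9)=21533, a(10)=62308, a(11)=180253, a(12)=521517, a(13)=1508914, a(14)=4365731, a(15)=12631313, a(16)=36546036; answer 36546036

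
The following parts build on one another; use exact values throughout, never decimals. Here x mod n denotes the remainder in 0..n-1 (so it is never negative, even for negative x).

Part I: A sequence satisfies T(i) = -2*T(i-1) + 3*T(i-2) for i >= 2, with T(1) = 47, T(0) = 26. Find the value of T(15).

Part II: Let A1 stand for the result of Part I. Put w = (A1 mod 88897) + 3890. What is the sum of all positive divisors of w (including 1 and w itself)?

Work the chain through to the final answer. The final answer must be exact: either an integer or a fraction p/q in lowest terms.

Part I: T(2) = -2*(47) + 3*(26) = -16; iterating: T(2)=-16, T(3)=173, T(4)=-394, T(5)=1307, T(6)=-3796, T(7)=11513, T(8)=-34414, T(9)=103367, T(10)=-309976, T(11)=930053, T(12)=-2790034, T(13)=8370227, T(14)=-25110556, T(15)=75331793; answer 75331793
Part II: A1 = 75331793; w = 39924; 39924 = 2^2 * 3^2 * 1109; sigma = (1 + 2 + 4) * (1 + 3 + 9) * (1 + 1109) = 7 * 13 * 1110 = 101010; answer 101010

101010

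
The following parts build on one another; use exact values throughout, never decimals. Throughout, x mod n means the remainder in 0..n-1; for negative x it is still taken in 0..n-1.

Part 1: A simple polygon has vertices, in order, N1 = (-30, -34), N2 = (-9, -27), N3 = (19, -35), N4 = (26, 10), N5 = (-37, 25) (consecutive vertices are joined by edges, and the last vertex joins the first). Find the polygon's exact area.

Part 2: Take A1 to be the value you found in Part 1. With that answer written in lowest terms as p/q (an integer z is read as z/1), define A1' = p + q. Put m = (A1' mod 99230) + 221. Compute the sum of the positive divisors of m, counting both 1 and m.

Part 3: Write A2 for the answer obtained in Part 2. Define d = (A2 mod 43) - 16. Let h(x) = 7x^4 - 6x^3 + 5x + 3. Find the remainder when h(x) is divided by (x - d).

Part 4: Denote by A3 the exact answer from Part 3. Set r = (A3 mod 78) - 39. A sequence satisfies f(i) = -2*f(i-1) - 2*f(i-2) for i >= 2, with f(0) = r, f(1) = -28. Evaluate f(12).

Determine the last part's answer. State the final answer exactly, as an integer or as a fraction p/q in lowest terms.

768

Part 1: cross terms: (-30*-27 - -9*-34)=504, (-9*-35 - 19*-27)=828, (19*10 - 26*-35)=1100, (26*25 - -37*10)=1020, (-37*-34 - -30*25)=2008; twice the area = |5460| = 5460; area = 2730; answer 2730
Part 2: A1 = 2730; threaded value p + q = 2731; m = 2952; 2952 = 2^3 * 3^2 * 41; sigma = (1 + 2 + 4 + 8) * (1 + 3 + 9) * (1 + 41) = 15 * 13 * 42 = 8190; answer 8190
Part 3: A2 = 8190; d = 4; remainder = value at the root: 7*(4)^4 - 6*(4)^3 + 5*(4)^1 + 3 = (1792) + (-384) + (20) + (3) = 1431; answer 1431
Part 4: A3 = 1431; r = -12; f(2) = -2*(-28) - 2*(-12) = 80; iterating: f(2)=80, f(3)=-104, f(4)=48, f(5)=112, f(6)=-320, f(7)=416, f(8)=-192, f(9)=-448, f(10)=1280, f(11)=-1664, f(12)=768; answer 768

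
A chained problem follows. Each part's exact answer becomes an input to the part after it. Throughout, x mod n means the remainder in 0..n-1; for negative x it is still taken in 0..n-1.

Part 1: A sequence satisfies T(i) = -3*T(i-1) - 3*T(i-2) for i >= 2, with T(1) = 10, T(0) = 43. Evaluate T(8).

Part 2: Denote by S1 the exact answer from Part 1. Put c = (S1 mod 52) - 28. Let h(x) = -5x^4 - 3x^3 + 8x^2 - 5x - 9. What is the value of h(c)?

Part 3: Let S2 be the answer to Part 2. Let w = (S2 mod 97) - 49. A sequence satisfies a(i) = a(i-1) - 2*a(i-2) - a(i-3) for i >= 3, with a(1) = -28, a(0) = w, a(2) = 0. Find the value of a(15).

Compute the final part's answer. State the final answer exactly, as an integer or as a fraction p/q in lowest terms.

8956

Part 1: T(2) = -3*(10) - 3*(43) = -159; iterating: T(2)=-159, T(3)=447, T(4)=-864, T(5)=1251, T(6)=-1161, T(7)=-270, T(8)=4293; answer 4293
Part 2: S1 = 4293; c = 1; -5*(1)^4 - 3*(1)^3 + 8*(1)^2 - 5*(1)^1 - 9 = (-5) + (-3) + (8) + (-5) + (-9) = -14; answer -14
Part 3: S2 = -14; w = 34; a(3) = 1*(0) - 2*(-28) - 1*(34) = 22; iterating: a(3)=22, a(4)=50, a(5)=6, a(6)=-116, a(7)=-178, a(8)=48, a(9)=520, a(10)=602, a(11)=-486, a(12)=-2210, a(13)=-1840, a(14)=3066, a(15)=8956; answer 8956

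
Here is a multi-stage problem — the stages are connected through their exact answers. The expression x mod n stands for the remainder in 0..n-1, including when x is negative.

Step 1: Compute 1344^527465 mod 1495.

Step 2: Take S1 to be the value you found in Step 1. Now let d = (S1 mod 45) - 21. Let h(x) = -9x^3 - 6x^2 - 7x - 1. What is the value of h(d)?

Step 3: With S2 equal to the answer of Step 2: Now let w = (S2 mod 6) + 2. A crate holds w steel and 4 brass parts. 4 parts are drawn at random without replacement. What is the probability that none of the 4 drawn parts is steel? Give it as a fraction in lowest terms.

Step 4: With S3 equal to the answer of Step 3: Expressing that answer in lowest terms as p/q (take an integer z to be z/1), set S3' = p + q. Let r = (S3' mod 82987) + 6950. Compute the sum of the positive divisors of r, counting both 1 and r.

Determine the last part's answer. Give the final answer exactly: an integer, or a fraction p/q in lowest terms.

Step 1: squarings mod 1495: 1344^1=1344, 1344^2=376, 1344^4=846, 1344^8=1106, 1344^16=326, 1344^32=131, 1344^64=716, 1344^128=1366, 1344^256=196, 1344^512=1041, 1344^1024=1301, 1344^2048=261, 1344^4096=846, 1344^8192=1106, 1344^16384=326, 1344^32768=131, 1344^65536=716, 1344^131072=1366, 1344^262144=196, 1344^524288=1041; 1344^527465 = 1344^1 * 1344^8 * 1344^32 * 1344^64 * 1344^1024 * 1344^2048 * 1344^524288 = 304 (mod 1495); answer 304
Step 2: S1 = 304; d = 13; -9*(13)^3 - 6*(13)^2 - 7*(13)^1 - 1 = (-19773) + (-1014) + (-91) + (-1) = -20879; answer -20879
Step 3: S2 = -20879; w = 3; total draws C(7,4) = 35; favorable C(4,4) = 1; P = 1/35; answer 1/35
Step 4: S3 = 1/35; threaded value p + q = 36; r = 6986; 6986 = 2 * 7 * 499; sigma = (1 + 2) * (1 + 7) * (1 + 499) = 3 * 8 * 500 = 12000; answer 12000

12000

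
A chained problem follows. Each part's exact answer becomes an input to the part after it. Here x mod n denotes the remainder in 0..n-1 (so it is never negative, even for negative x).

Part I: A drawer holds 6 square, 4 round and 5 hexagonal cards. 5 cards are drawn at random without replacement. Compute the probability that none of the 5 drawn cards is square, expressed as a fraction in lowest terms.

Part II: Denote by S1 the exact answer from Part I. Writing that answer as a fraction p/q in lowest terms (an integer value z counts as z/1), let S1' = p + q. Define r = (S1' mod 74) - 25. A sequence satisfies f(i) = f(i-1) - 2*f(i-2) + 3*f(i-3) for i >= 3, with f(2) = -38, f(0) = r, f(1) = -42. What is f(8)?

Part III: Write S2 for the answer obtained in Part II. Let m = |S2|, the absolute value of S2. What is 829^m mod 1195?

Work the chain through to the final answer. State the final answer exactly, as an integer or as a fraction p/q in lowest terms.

Part I: total draws C(15,5) = 3003; favorable C(9,5) = 126; P = 6/143; answer 6/143
Part II: S1 = 6/143; threaded value p + q = 149; r = -24; f(3) = 1*(-38) - 2*(-42) + 3*(-24) = -26; iterating: f(3)=-26, f(4)=-76, f(5)=-138, f(6)=-64, f(7)=-16, f(8)=-302; answer -302
Part III: S2 = -302; m = 302; squarings mod 1195: 829^1=829, 829^2=116, 829^4=311, 829^8=1121, 829^16=696, 829^32=441, 829^64=891, 829^128=401, 829^256=671; 829^302 = 829^2 * 829^4 * 829^8 * 829^32 * 829^256 = 891 (mod 1195); answer 891

891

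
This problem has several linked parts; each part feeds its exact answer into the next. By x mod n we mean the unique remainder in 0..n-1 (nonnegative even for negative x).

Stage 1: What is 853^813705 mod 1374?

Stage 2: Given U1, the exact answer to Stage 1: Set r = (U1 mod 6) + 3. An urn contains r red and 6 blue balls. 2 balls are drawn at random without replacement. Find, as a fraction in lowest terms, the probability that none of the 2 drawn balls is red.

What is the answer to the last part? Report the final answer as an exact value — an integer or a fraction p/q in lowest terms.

Stage 1: squarings mod 1374: 853^1=853, 853^2=763, 853^4=967, 853^8=769, 853^16=541, 853^32=19, 853^64=361, 853^128=1165, 853^256=1087, 853^512=1303, 853^1024=919, 853^2048=925, 853^4096=997, 853^8192=607, 853^16384=217, 853^32768=373, 853^65536=355, 853^131072=991, 853^262144=1045, 853^524288=1069; 853^813705 = 853^1 * 853^8 * 853^128 * 853^512 * 853^2048 * 853^8192 * 853^16384 * 853^262144 * 853^524288 = 313 (mod 1374); answer 313
Stage 2: U1 = 313; r = 4; total draws C(10,2) = 45; favorable C(6,2) = 15; P = 1/3; answer 1/3

1/3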